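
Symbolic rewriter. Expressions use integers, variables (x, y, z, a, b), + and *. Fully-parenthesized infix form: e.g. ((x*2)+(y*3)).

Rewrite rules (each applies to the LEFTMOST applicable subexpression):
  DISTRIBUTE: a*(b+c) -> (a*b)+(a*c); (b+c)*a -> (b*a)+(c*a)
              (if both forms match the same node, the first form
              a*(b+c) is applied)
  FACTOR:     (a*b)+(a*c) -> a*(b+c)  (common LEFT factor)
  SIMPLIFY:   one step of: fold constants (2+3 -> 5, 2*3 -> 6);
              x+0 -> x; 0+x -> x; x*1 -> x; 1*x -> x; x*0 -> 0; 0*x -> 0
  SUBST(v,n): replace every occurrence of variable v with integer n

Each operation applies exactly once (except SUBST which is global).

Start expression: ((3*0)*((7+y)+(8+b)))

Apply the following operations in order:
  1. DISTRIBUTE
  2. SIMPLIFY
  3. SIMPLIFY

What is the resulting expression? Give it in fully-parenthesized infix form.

Start: ((3*0)*((7+y)+(8+b)))
Apply DISTRIBUTE at root (target: ((3*0)*((7+y)+(8+b)))): ((3*0)*((7+y)+(8+b))) -> (((3*0)*(7+y))+((3*0)*(8+b)))
Apply SIMPLIFY at LL (target: (3*0)): (((3*0)*(7+y))+((3*0)*(8+b))) -> ((0*(7+y))+((3*0)*(8+b)))
Apply SIMPLIFY at L (target: (0*(7+y))): ((0*(7+y))+((3*0)*(8+b))) -> (0+((3*0)*(8+b)))

Answer: (0+((3*0)*(8+b)))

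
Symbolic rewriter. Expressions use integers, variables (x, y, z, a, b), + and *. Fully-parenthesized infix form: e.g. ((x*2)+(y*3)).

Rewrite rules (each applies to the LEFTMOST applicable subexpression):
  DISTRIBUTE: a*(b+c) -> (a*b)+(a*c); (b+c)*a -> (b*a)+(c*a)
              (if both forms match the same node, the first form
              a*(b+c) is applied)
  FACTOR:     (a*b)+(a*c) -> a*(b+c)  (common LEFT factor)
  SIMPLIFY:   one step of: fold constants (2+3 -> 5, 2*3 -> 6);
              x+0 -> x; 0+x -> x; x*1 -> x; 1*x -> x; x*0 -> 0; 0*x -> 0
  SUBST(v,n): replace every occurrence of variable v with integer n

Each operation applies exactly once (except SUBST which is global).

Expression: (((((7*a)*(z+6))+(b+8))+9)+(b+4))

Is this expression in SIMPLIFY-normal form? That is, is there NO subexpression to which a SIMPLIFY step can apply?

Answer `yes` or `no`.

Answer: yes

Derivation:
Expression: (((((7*a)*(z+6))+(b+8))+9)+(b+4))
Scanning for simplifiable subexpressions (pre-order)...
  at root: (((((7*a)*(z+6))+(b+8))+9)+(b+4)) (not simplifiable)
  at L: ((((7*a)*(z+6))+(b+8))+9) (not simplifiable)
  at LL: (((7*a)*(z+6))+(b+8)) (not simplifiable)
  at LLL: ((7*a)*(z+6)) (not simplifiable)
  at LLLL: (7*a) (not simplifiable)
  at LLLR: (z+6) (not simplifiable)
  at LLR: (b+8) (not simplifiable)
  at R: (b+4) (not simplifiable)
Result: no simplifiable subexpression found -> normal form.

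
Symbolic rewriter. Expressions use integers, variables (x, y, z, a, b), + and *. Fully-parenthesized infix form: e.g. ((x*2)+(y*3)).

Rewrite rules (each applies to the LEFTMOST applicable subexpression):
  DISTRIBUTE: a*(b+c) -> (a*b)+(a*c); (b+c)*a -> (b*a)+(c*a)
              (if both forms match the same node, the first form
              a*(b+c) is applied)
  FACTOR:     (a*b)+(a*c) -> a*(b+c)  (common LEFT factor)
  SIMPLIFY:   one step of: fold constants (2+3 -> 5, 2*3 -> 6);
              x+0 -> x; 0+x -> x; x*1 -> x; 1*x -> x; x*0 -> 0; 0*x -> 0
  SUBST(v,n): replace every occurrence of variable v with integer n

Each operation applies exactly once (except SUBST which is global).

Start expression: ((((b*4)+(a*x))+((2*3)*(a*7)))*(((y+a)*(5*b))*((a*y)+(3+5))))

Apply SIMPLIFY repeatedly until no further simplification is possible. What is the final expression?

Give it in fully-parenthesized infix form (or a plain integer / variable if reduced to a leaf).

Start: ((((b*4)+(a*x))+((2*3)*(a*7)))*(((y+a)*(5*b))*((a*y)+(3+5))))
Step 1: at LRL: (2*3) -> 6; overall: ((((b*4)+(a*x))+((2*3)*(a*7)))*(((y+a)*(5*b))*((a*y)+(3+5)))) -> ((((b*4)+(a*x))+(6*(a*7)))*(((y+a)*(5*b))*((a*y)+(3+5))))
Step 2: at RRR: (3+5) -> 8; overall: ((((b*4)+(a*x))+(6*(a*7)))*(((y+a)*(5*b))*((a*y)+(3+5)))) -> ((((b*4)+(a*x))+(6*(a*7)))*(((y+a)*(5*b))*((a*y)+8)))
Fixed point: ((((b*4)+(a*x))+(6*(a*7)))*(((y+a)*(5*b))*((a*y)+8)))

Answer: ((((b*4)+(a*x))+(6*(a*7)))*(((y+a)*(5*b))*((a*y)+8)))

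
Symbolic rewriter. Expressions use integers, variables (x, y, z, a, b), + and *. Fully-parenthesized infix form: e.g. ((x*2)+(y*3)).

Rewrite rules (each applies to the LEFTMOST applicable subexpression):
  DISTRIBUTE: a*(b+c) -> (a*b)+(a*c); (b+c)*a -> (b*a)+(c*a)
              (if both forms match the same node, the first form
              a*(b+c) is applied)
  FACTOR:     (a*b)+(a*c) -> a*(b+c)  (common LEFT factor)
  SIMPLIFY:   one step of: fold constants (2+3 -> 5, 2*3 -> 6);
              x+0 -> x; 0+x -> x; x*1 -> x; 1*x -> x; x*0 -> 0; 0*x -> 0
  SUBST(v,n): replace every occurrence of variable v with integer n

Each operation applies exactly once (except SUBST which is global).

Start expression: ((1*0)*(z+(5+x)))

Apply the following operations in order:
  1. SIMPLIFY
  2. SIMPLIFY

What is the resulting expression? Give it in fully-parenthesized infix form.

Answer: 0

Derivation:
Start: ((1*0)*(z+(5+x)))
Apply SIMPLIFY at L (target: (1*0)): ((1*0)*(z+(5+x))) -> (0*(z+(5+x)))
Apply SIMPLIFY at root (target: (0*(z+(5+x)))): (0*(z+(5+x))) -> 0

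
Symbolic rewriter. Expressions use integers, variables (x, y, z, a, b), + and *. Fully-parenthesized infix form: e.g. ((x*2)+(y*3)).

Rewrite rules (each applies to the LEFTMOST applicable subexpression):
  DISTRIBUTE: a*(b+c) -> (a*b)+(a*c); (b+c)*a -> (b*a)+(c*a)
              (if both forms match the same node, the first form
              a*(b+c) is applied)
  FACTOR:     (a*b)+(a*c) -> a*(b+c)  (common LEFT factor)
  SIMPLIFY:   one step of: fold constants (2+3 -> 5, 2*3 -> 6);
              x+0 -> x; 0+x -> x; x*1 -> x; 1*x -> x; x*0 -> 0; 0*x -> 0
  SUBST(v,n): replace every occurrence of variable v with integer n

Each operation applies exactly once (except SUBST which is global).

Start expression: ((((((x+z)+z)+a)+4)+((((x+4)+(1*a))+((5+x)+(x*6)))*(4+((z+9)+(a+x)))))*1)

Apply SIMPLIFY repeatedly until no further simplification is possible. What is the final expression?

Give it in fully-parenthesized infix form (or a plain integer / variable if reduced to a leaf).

Start: ((((((x+z)+z)+a)+4)+((((x+4)+(1*a))+((5+x)+(x*6)))*(4+((z+9)+(a+x)))))*1)
Step 1: at root: ((((((x+z)+z)+a)+4)+((((x+4)+(1*a))+((5+x)+(x*6)))*(4+((z+9)+(a+x)))))*1) -> (((((x+z)+z)+a)+4)+((((x+4)+(1*a))+((5+x)+(x*6)))*(4+((z+9)+(a+x))))); overall: ((((((x+z)+z)+a)+4)+((((x+4)+(1*a))+((5+x)+(x*6)))*(4+((z+9)+(a+x)))))*1) -> (((((x+z)+z)+a)+4)+((((x+4)+(1*a))+((5+x)+(x*6)))*(4+((z+9)+(a+x)))))
Step 2: at RLLR: (1*a) -> a; overall: (((((x+z)+z)+a)+4)+((((x+4)+(1*a))+((5+x)+(x*6)))*(4+((z+9)+(a+x))))) -> (((((x+z)+z)+a)+4)+((((x+4)+a)+((5+x)+(x*6)))*(4+((z+9)+(a+x)))))
Fixed point: (((((x+z)+z)+a)+4)+((((x+4)+a)+((5+x)+(x*6)))*(4+((z+9)+(a+x)))))

Answer: (((((x+z)+z)+a)+4)+((((x+4)+a)+((5+x)+(x*6)))*(4+((z+9)+(a+x)))))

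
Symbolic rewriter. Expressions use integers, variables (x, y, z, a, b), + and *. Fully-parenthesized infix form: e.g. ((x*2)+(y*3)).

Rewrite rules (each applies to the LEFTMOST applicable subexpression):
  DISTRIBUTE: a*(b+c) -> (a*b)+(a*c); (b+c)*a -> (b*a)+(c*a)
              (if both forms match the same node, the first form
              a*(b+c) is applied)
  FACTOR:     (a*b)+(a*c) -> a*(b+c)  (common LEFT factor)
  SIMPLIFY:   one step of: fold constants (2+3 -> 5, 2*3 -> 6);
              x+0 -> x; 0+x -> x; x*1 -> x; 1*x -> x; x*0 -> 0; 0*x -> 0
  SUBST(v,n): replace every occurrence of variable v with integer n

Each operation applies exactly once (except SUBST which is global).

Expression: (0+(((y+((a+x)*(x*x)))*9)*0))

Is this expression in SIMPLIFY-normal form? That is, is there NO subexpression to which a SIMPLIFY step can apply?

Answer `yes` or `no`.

Answer: no

Derivation:
Expression: (0+(((y+((a+x)*(x*x)))*9)*0))
Scanning for simplifiable subexpressions (pre-order)...
  at root: (0+(((y+((a+x)*(x*x)))*9)*0)) (SIMPLIFIABLE)
  at R: (((y+((a+x)*(x*x)))*9)*0) (SIMPLIFIABLE)
  at RL: ((y+((a+x)*(x*x)))*9) (not simplifiable)
  at RLL: (y+((a+x)*(x*x))) (not simplifiable)
  at RLLR: ((a+x)*(x*x)) (not simplifiable)
  at RLLRL: (a+x) (not simplifiable)
  at RLLRR: (x*x) (not simplifiable)
Found simplifiable subexpr at path root: (0+(((y+((a+x)*(x*x)))*9)*0))
One SIMPLIFY step would give: (((y+((a+x)*(x*x)))*9)*0)
-> NOT in normal form.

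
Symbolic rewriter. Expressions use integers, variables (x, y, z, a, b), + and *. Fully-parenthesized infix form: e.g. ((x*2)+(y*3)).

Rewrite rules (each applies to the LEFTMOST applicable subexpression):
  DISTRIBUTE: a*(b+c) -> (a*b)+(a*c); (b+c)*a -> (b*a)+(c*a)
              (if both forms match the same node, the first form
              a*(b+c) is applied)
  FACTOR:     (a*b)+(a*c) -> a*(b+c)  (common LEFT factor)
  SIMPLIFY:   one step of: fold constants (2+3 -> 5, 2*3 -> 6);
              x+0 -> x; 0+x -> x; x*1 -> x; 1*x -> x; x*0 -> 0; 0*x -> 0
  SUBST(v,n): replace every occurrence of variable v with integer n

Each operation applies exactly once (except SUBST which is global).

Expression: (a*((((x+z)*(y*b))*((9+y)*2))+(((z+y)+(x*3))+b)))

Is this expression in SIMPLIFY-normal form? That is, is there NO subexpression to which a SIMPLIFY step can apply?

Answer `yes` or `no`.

Answer: yes

Derivation:
Expression: (a*((((x+z)*(y*b))*((9+y)*2))+(((z+y)+(x*3))+b)))
Scanning for simplifiable subexpressions (pre-order)...
  at root: (a*((((x+z)*(y*b))*((9+y)*2))+(((z+y)+(x*3))+b))) (not simplifiable)
  at R: ((((x+z)*(y*b))*((9+y)*2))+(((z+y)+(x*3))+b)) (not simplifiable)
  at RL: (((x+z)*(y*b))*((9+y)*2)) (not simplifiable)
  at RLL: ((x+z)*(y*b)) (not simplifiable)
  at RLLL: (x+z) (not simplifiable)
  at RLLR: (y*b) (not simplifiable)
  at RLR: ((9+y)*2) (not simplifiable)
  at RLRL: (9+y) (not simplifiable)
  at RR: (((z+y)+(x*3))+b) (not simplifiable)
  at RRL: ((z+y)+(x*3)) (not simplifiable)
  at RRLL: (z+y) (not simplifiable)
  at RRLR: (x*3) (not simplifiable)
Result: no simplifiable subexpression found -> normal form.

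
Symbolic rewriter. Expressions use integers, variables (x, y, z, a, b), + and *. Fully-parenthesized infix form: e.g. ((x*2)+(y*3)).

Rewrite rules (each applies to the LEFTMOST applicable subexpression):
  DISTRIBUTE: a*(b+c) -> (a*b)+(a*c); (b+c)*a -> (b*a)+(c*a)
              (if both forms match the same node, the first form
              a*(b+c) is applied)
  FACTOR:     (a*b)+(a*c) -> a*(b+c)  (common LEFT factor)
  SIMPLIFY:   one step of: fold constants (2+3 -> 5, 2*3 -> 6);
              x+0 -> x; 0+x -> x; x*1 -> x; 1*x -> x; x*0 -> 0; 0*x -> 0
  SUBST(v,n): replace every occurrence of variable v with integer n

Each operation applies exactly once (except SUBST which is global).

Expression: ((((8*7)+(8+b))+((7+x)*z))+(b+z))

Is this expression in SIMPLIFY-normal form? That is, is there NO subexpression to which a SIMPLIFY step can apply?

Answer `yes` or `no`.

Answer: no

Derivation:
Expression: ((((8*7)+(8+b))+((7+x)*z))+(b+z))
Scanning for simplifiable subexpressions (pre-order)...
  at root: ((((8*7)+(8+b))+((7+x)*z))+(b+z)) (not simplifiable)
  at L: (((8*7)+(8+b))+((7+x)*z)) (not simplifiable)
  at LL: ((8*7)+(8+b)) (not simplifiable)
  at LLL: (8*7) (SIMPLIFIABLE)
  at LLR: (8+b) (not simplifiable)
  at LR: ((7+x)*z) (not simplifiable)
  at LRL: (7+x) (not simplifiable)
  at R: (b+z) (not simplifiable)
Found simplifiable subexpr at path LLL: (8*7)
One SIMPLIFY step would give: (((56+(8+b))+((7+x)*z))+(b+z))
-> NOT in normal form.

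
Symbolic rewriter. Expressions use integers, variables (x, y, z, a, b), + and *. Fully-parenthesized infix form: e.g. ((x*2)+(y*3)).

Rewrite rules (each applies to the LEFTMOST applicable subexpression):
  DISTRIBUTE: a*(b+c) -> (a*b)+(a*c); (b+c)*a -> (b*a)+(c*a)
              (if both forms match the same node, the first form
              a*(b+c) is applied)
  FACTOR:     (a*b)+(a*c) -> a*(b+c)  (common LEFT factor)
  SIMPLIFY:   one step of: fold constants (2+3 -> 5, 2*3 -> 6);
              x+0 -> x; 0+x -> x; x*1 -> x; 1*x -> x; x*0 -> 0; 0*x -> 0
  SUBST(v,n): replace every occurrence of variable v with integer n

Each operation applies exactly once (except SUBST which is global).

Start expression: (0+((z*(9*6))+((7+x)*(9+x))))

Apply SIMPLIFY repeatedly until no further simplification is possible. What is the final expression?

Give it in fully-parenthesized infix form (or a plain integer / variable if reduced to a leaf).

Answer: ((z*54)+((7+x)*(9+x)))

Derivation:
Start: (0+((z*(9*6))+((7+x)*(9+x))))
Step 1: at root: (0+((z*(9*6))+((7+x)*(9+x)))) -> ((z*(9*6))+((7+x)*(9+x))); overall: (0+((z*(9*6))+((7+x)*(9+x)))) -> ((z*(9*6))+((7+x)*(9+x)))
Step 2: at LR: (9*6) -> 54; overall: ((z*(9*6))+((7+x)*(9+x))) -> ((z*54)+((7+x)*(9+x)))
Fixed point: ((z*54)+((7+x)*(9+x)))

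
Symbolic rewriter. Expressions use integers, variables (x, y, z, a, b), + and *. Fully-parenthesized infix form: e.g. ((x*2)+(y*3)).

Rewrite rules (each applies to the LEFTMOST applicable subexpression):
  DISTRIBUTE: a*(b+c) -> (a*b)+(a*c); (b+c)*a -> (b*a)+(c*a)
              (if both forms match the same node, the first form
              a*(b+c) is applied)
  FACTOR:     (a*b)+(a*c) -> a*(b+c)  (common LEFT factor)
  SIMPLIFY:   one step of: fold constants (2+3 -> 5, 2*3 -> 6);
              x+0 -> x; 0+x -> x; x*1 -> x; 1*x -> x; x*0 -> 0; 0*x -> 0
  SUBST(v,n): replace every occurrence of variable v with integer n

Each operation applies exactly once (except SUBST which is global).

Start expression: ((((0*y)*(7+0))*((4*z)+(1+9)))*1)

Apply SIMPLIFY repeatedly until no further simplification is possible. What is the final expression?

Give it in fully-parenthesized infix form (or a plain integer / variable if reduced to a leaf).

Start: ((((0*y)*(7+0))*((4*z)+(1+9)))*1)
Step 1: at root: ((((0*y)*(7+0))*((4*z)+(1+9)))*1) -> (((0*y)*(7+0))*((4*z)+(1+9))); overall: ((((0*y)*(7+0))*((4*z)+(1+9)))*1) -> (((0*y)*(7+0))*((4*z)+(1+9)))
Step 2: at LL: (0*y) -> 0; overall: (((0*y)*(7+0))*((4*z)+(1+9))) -> ((0*(7+0))*((4*z)+(1+9)))
Step 3: at L: (0*(7+0)) -> 0; overall: ((0*(7+0))*((4*z)+(1+9))) -> (0*((4*z)+(1+9)))
Step 4: at root: (0*((4*z)+(1+9))) -> 0; overall: (0*((4*z)+(1+9))) -> 0
Fixed point: 0

Answer: 0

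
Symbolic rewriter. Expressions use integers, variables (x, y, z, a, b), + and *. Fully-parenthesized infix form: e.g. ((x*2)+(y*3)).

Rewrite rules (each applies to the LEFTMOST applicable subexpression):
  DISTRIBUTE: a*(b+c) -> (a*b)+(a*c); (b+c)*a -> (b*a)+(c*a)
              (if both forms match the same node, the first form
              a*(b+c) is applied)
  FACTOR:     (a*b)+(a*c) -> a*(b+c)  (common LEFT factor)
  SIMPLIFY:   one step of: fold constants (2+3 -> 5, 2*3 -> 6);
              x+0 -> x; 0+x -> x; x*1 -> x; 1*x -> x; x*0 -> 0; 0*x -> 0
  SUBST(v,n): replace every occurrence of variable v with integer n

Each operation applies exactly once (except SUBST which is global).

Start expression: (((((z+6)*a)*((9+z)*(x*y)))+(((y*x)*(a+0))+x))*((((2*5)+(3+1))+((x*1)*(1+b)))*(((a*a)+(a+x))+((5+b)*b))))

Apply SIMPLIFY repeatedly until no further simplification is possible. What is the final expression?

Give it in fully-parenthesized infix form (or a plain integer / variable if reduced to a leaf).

Start: (((((z+6)*a)*((9+z)*(x*y)))+(((y*x)*(a+0))+x))*((((2*5)+(3+1))+((x*1)*(1+b)))*(((a*a)+(a+x))+((5+b)*b))))
Step 1: at LRLR: (a+0) -> a; overall: (((((z+6)*a)*((9+z)*(x*y)))+(((y*x)*(a+0))+x))*((((2*5)+(3+1))+((x*1)*(1+b)))*(((a*a)+(a+x))+((5+b)*b)))) -> (((((z+6)*a)*((9+z)*(x*y)))+(((y*x)*a)+x))*((((2*5)+(3+1))+((x*1)*(1+b)))*(((a*a)+(a+x))+((5+b)*b))))
Step 2: at RLLL: (2*5) -> 10; overall: (((((z+6)*a)*((9+z)*(x*y)))+(((y*x)*a)+x))*((((2*5)+(3+1))+((x*1)*(1+b)))*(((a*a)+(a+x))+((5+b)*b)))) -> (((((z+6)*a)*((9+z)*(x*y)))+(((y*x)*a)+x))*(((10+(3+1))+((x*1)*(1+b)))*(((a*a)+(a+x))+((5+b)*b))))
Step 3: at RLLR: (3+1) -> 4; overall: (((((z+6)*a)*((9+z)*(x*y)))+(((y*x)*a)+x))*(((10+(3+1))+((x*1)*(1+b)))*(((a*a)+(a+x))+((5+b)*b)))) -> (((((z+6)*a)*((9+z)*(x*y)))+(((y*x)*a)+x))*(((10+4)+((x*1)*(1+b)))*(((a*a)+(a+x))+((5+b)*b))))
Step 4: at RLL: (10+4) -> 14; overall: (((((z+6)*a)*((9+z)*(x*y)))+(((y*x)*a)+x))*(((10+4)+((x*1)*(1+b)))*(((a*a)+(a+x))+((5+b)*b)))) -> (((((z+6)*a)*((9+z)*(x*y)))+(((y*x)*a)+x))*((14+((x*1)*(1+b)))*(((a*a)+(a+x))+((5+b)*b))))
Step 5: at RLRL: (x*1) -> x; overall: (((((z+6)*a)*((9+z)*(x*y)))+(((y*x)*a)+x))*((14+((x*1)*(1+b)))*(((a*a)+(a+x))+((5+b)*b)))) -> (((((z+6)*a)*((9+z)*(x*y)))+(((y*x)*a)+x))*((14+(x*(1+b)))*(((a*a)+(a+x))+((5+b)*b))))
Fixed point: (((((z+6)*a)*((9+z)*(x*y)))+(((y*x)*a)+x))*((14+(x*(1+b)))*(((a*a)+(a+x))+((5+b)*b))))

Answer: (((((z+6)*a)*((9+z)*(x*y)))+(((y*x)*a)+x))*((14+(x*(1+b)))*(((a*a)+(a+x))+((5+b)*b))))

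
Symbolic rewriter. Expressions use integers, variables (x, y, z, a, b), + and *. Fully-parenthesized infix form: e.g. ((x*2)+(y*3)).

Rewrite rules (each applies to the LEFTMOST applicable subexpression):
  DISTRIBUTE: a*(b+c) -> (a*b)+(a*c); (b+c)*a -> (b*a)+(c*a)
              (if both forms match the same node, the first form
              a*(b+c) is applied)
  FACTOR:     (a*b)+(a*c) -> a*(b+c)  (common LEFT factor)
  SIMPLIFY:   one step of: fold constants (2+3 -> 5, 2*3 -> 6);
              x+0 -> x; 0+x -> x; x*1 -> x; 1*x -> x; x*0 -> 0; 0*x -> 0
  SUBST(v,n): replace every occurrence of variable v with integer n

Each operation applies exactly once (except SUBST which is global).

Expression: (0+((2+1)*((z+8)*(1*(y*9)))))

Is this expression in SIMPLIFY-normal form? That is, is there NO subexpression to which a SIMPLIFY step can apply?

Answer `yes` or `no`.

Expression: (0+((2+1)*((z+8)*(1*(y*9)))))
Scanning for simplifiable subexpressions (pre-order)...
  at root: (0+((2+1)*((z+8)*(1*(y*9))))) (SIMPLIFIABLE)
  at R: ((2+1)*((z+8)*(1*(y*9)))) (not simplifiable)
  at RL: (2+1) (SIMPLIFIABLE)
  at RR: ((z+8)*(1*(y*9))) (not simplifiable)
  at RRL: (z+8) (not simplifiable)
  at RRR: (1*(y*9)) (SIMPLIFIABLE)
  at RRRR: (y*9) (not simplifiable)
Found simplifiable subexpr at path root: (0+((2+1)*((z+8)*(1*(y*9)))))
One SIMPLIFY step would give: ((2+1)*((z+8)*(1*(y*9))))
-> NOT in normal form.

Answer: no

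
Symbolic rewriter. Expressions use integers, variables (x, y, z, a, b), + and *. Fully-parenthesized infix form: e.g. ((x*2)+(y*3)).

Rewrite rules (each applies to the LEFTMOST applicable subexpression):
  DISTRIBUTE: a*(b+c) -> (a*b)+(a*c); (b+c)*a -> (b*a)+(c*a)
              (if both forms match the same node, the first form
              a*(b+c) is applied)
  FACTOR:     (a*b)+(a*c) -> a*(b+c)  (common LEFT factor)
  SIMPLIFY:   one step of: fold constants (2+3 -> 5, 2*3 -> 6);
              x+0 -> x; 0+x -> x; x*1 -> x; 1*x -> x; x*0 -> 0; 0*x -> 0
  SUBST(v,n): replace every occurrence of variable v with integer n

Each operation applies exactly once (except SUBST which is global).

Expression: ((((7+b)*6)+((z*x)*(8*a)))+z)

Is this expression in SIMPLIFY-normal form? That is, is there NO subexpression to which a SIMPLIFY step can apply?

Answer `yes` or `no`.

Expression: ((((7+b)*6)+((z*x)*(8*a)))+z)
Scanning for simplifiable subexpressions (pre-order)...
  at root: ((((7+b)*6)+((z*x)*(8*a)))+z) (not simplifiable)
  at L: (((7+b)*6)+((z*x)*(8*a))) (not simplifiable)
  at LL: ((7+b)*6) (not simplifiable)
  at LLL: (7+b) (not simplifiable)
  at LR: ((z*x)*(8*a)) (not simplifiable)
  at LRL: (z*x) (not simplifiable)
  at LRR: (8*a) (not simplifiable)
Result: no simplifiable subexpression found -> normal form.

Answer: yes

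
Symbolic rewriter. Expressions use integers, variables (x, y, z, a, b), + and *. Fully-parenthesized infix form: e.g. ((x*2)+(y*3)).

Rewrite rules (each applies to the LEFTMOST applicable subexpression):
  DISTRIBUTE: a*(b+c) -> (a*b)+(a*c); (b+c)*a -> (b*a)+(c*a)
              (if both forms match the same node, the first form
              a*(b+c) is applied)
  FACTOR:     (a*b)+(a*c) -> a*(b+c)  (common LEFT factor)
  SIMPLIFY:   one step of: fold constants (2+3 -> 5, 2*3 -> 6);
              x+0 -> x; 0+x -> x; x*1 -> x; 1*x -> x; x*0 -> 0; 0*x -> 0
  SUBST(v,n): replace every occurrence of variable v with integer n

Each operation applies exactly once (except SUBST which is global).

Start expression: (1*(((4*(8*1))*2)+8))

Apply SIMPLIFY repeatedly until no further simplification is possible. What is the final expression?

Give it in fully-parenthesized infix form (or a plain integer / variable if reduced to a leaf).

Answer: 72

Derivation:
Start: (1*(((4*(8*1))*2)+8))
Step 1: at root: (1*(((4*(8*1))*2)+8)) -> (((4*(8*1))*2)+8); overall: (1*(((4*(8*1))*2)+8)) -> (((4*(8*1))*2)+8)
Step 2: at LLR: (8*1) -> 8; overall: (((4*(8*1))*2)+8) -> (((4*8)*2)+8)
Step 3: at LL: (4*8) -> 32; overall: (((4*8)*2)+8) -> ((32*2)+8)
Step 4: at L: (32*2) -> 64; overall: ((32*2)+8) -> (64+8)
Step 5: at root: (64+8) -> 72; overall: (64+8) -> 72
Fixed point: 72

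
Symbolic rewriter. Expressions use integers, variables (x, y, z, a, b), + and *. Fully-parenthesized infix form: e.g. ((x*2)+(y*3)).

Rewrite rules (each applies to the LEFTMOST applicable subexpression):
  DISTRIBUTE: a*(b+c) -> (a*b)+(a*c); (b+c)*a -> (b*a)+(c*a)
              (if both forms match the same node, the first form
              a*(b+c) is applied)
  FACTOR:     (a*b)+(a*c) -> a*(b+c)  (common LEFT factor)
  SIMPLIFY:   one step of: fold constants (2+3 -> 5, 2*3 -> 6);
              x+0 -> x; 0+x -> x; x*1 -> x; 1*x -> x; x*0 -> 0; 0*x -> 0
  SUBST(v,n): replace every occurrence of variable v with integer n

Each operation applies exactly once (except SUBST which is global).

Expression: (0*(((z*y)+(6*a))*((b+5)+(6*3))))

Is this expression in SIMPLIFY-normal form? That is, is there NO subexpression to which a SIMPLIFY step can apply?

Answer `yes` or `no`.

Answer: no

Derivation:
Expression: (0*(((z*y)+(6*a))*((b+5)+(6*3))))
Scanning for simplifiable subexpressions (pre-order)...
  at root: (0*(((z*y)+(6*a))*((b+5)+(6*3)))) (SIMPLIFIABLE)
  at R: (((z*y)+(6*a))*((b+5)+(6*3))) (not simplifiable)
  at RL: ((z*y)+(6*a)) (not simplifiable)
  at RLL: (z*y) (not simplifiable)
  at RLR: (6*a) (not simplifiable)
  at RR: ((b+5)+(6*3)) (not simplifiable)
  at RRL: (b+5) (not simplifiable)
  at RRR: (6*3) (SIMPLIFIABLE)
Found simplifiable subexpr at path root: (0*(((z*y)+(6*a))*((b+5)+(6*3))))
One SIMPLIFY step would give: 0
-> NOT in normal form.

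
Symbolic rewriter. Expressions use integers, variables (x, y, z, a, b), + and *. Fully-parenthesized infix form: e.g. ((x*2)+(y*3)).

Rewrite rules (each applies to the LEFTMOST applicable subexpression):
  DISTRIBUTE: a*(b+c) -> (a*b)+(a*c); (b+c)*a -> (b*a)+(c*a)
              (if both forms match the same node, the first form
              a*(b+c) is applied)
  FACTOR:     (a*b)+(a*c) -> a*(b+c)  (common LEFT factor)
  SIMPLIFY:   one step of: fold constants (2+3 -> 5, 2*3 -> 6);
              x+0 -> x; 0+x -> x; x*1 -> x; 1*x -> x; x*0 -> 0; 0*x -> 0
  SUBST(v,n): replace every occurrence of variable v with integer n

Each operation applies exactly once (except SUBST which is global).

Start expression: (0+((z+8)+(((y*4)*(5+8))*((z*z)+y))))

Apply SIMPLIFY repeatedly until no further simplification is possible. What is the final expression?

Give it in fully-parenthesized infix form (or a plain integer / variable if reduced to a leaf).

Answer: ((z+8)+(((y*4)*13)*((z*z)+y)))

Derivation:
Start: (0+((z+8)+(((y*4)*(5+8))*((z*z)+y))))
Step 1: at root: (0+((z+8)+(((y*4)*(5+8))*((z*z)+y)))) -> ((z+8)+(((y*4)*(5+8))*((z*z)+y))); overall: (0+((z+8)+(((y*4)*(5+8))*((z*z)+y)))) -> ((z+8)+(((y*4)*(5+8))*((z*z)+y)))
Step 2: at RLR: (5+8) -> 13; overall: ((z+8)+(((y*4)*(5+8))*((z*z)+y))) -> ((z+8)+(((y*4)*13)*((z*z)+y)))
Fixed point: ((z+8)+(((y*4)*13)*((z*z)+y)))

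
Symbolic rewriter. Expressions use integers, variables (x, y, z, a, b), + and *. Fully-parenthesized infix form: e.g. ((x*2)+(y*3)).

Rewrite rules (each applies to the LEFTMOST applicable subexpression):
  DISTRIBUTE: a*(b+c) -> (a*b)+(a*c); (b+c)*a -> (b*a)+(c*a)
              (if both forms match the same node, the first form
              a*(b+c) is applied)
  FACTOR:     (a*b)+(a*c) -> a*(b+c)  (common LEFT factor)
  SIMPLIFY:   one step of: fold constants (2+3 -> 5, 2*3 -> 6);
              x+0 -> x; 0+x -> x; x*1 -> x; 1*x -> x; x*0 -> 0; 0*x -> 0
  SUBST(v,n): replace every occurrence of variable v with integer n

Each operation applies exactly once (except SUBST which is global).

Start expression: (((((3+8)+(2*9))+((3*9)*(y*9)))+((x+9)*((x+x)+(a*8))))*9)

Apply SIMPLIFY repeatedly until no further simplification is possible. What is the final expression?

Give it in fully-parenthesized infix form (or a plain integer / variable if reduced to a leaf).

Start: (((((3+8)+(2*9))+((3*9)*(y*9)))+((x+9)*((x+x)+(a*8))))*9)
Step 1: at LLLL: (3+8) -> 11; overall: (((((3+8)+(2*9))+((3*9)*(y*9)))+((x+9)*((x+x)+(a*8))))*9) -> ((((11+(2*9))+((3*9)*(y*9)))+((x+9)*((x+x)+(a*8))))*9)
Step 2: at LLLR: (2*9) -> 18; overall: ((((11+(2*9))+((3*9)*(y*9)))+((x+9)*((x+x)+(a*8))))*9) -> ((((11+18)+((3*9)*(y*9)))+((x+9)*((x+x)+(a*8))))*9)
Step 3: at LLL: (11+18) -> 29; overall: ((((11+18)+((3*9)*(y*9)))+((x+9)*((x+x)+(a*8))))*9) -> (((29+((3*9)*(y*9)))+((x+9)*((x+x)+(a*8))))*9)
Step 4: at LLRL: (3*9) -> 27; overall: (((29+((3*9)*(y*9)))+((x+9)*((x+x)+(a*8))))*9) -> (((29+(27*(y*9)))+((x+9)*((x+x)+(a*8))))*9)
Fixed point: (((29+(27*(y*9)))+((x+9)*((x+x)+(a*8))))*9)

Answer: (((29+(27*(y*9)))+((x+9)*((x+x)+(a*8))))*9)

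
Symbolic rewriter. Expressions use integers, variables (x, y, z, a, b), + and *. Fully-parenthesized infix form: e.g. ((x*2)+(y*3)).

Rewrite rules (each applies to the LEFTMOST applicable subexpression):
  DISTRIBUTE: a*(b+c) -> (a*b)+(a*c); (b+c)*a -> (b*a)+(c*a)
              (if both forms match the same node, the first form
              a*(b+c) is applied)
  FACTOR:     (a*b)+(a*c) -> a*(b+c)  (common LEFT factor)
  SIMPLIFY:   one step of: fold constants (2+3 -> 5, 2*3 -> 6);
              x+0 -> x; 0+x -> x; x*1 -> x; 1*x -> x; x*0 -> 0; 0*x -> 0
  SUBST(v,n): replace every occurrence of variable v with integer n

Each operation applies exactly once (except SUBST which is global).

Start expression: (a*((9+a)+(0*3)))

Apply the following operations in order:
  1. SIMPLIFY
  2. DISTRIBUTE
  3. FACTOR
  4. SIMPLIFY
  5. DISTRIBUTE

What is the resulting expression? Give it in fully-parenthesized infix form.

Start: (a*((9+a)+(0*3)))
Apply SIMPLIFY at RR (target: (0*3)): (a*((9+a)+(0*3))) -> (a*((9+a)+0))
Apply DISTRIBUTE at root (target: (a*((9+a)+0))): (a*((9+a)+0)) -> ((a*(9+a))+(a*0))
Apply FACTOR at root (target: ((a*(9+a))+(a*0))): ((a*(9+a))+(a*0)) -> (a*((9+a)+0))
Apply SIMPLIFY at R (target: ((9+a)+0)): (a*((9+a)+0)) -> (a*(9+a))
Apply DISTRIBUTE at root (target: (a*(9+a))): (a*(9+a)) -> ((a*9)+(a*a))

Answer: ((a*9)+(a*a))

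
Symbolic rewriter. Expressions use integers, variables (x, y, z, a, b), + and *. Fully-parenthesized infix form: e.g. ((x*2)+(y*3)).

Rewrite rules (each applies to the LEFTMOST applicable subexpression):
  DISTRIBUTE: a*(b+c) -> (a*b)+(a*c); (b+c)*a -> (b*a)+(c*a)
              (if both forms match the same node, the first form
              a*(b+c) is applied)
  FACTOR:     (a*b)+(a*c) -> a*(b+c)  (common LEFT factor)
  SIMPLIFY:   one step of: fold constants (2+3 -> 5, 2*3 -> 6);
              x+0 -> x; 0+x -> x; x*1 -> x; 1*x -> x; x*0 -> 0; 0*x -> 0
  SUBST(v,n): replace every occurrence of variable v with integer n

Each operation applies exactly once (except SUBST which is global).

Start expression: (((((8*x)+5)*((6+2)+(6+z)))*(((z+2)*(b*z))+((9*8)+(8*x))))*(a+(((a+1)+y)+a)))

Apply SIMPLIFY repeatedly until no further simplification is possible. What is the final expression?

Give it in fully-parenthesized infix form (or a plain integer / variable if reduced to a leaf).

Start: (((((8*x)+5)*((6+2)+(6+z)))*(((z+2)*(b*z))+((9*8)+(8*x))))*(a+(((a+1)+y)+a)))
Step 1: at LLRL: (6+2) -> 8; overall: (((((8*x)+5)*((6+2)+(6+z)))*(((z+2)*(b*z))+((9*8)+(8*x))))*(a+(((a+1)+y)+a))) -> (((((8*x)+5)*(8+(6+z)))*(((z+2)*(b*z))+((9*8)+(8*x))))*(a+(((a+1)+y)+a)))
Step 2: at LRRL: (9*8) -> 72; overall: (((((8*x)+5)*(8+(6+z)))*(((z+2)*(b*z))+((9*8)+(8*x))))*(a+(((a+1)+y)+a))) -> (((((8*x)+5)*(8+(6+z)))*(((z+2)*(b*z))+(72+(8*x))))*(a+(((a+1)+y)+a)))
Fixed point: (((((8*x)+5)*(8+(6+z)))*(((z+2)*(b*z))+(72+(8*x))))*(a+(((a+1)+y)+a)))

Answer: (((((8*x)+5)*(8+(6+z)))*(((z+2)*(b*z))+(72+(8*x))))*(a+(((a+1)+y)+a)))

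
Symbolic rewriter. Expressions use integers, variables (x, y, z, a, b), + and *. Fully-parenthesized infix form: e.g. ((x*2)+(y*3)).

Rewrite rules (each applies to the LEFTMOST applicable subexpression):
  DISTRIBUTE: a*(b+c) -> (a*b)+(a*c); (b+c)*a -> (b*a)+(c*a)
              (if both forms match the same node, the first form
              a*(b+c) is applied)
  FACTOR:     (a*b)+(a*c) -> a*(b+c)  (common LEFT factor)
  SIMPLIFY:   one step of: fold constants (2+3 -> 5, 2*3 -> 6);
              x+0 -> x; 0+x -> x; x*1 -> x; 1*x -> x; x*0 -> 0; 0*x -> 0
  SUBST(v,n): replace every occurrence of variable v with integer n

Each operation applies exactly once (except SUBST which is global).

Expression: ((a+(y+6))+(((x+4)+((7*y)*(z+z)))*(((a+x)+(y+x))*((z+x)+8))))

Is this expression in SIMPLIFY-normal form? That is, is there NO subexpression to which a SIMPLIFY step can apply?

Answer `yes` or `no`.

Answer: yes

Derivation:
Expression: ((a+(y+6))+(((x+4)+((7*y)*(z+z)))*(((a+x)+(y+x))*((z+x)+8))))
Scanning for simplifiable subexpressions (pre-order)...
  at root: ((a+(y+6))+(((x+4)+((7*y)*(z+z)))*(((a+x)+(y+x))*((z+x)+8)))) (not simplifiable)
  at L: (a+(y+6)) (not simplifiable)
  at LR: (y+6) (not simplifiable)
  at R: (((x+4)+((7*y)*(z+z)))*(((a+x)+(y+x))*((z+x)+8))) (not simplifiable)
  at RL: ((x+4)+((7*y)*(z+z))) (not simplifiable)
  at RLL: (x+4) (not simplifiable)
  at RLR: ((7*y)*(z+z)) (not simplifiable)
  at RLRL: (7*y) (not simplifiable)
  at RLRR: (z+z) (not simplifiable)
  at RR: (((a+x)+(y+x))*((z+x)+8)) (not simplifiable)
  at RRL: ((a+x)+(y+x)) (not simplifiable)
  at RRLL: (a+x) (not simplifiable)
  at RRLR: (y+x) (not simplifiable)
  at RRR: ((z+x)+8) (not simplifiable)
  at RRRL: (z+x) (not simplifiable)
Result: no simplifiable subexpression found -> normal form.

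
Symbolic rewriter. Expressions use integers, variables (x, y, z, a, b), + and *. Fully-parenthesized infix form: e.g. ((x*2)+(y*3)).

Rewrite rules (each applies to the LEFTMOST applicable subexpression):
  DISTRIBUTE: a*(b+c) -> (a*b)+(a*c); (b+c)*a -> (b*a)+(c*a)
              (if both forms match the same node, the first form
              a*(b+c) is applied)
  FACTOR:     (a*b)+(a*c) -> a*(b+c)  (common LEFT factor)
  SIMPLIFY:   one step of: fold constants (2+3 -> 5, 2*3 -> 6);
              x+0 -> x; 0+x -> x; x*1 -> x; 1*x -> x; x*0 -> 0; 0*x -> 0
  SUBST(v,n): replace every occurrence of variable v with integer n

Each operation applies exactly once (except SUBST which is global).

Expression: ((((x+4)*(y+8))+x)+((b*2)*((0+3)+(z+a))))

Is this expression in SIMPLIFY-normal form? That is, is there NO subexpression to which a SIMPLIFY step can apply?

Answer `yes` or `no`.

Expression: ((((x+4)*(y+8))+x)+((b*2)*((0+3)+(z+a))))
Scanning for simplifiable subexpressions (pre-order)...
  at root: ((((x+4)*(y+8))+x)+((b*2)*((0+3)+(z+a)))) (not simplifiable)
  at L: (((x+4)*(y+8))+x) (not simplifiable)
  at LL: ((x+4)*(y+8)) (not simplifiable)
  at LLL: (x+4) (not simplifiable)
  at LLR: (y+8) (not simplifiable)
  at R: ((b*2)*((0+3)+(z+a))) (not simplifiable)
  at RL: (b*2) (not simplifiable)
  at RR: ((0+3)+(z+a)) (not simplifiable)
  at RRL: (0+3) (SIMPLIFIABLE)
  at RRR: (z+a) (not simplifiable)
Found simplifiable subexpr at path RRL: (0+3)
One SIMPLIFY step would give: ((((x+4)*(y+8))+x)+((b*2)*(3+(z+a))))
-> NOT in normal form.

Answer: no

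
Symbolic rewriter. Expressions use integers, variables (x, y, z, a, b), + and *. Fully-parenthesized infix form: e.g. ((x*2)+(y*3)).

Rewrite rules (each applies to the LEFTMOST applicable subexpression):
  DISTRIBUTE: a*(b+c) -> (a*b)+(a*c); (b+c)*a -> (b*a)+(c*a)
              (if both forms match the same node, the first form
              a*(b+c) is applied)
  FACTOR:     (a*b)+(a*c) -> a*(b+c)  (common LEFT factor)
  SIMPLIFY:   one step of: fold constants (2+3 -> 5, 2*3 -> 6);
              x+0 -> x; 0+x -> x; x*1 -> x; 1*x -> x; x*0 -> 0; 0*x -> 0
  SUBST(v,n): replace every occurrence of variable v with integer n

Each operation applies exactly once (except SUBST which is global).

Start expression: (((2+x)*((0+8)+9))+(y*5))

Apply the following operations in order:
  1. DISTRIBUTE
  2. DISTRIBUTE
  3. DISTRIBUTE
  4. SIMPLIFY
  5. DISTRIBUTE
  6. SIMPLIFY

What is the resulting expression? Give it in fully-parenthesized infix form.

Answer: ((((x*0)+((2*8)+(x*8)))+((2+x)*9))+(y*5))

Derivation:
Start: (((2+x)*((0+8)+9))+(y*5))
Apply DISTRIBUTE at L (target: ((2+x)*((0+8)+9))): (((2+x)*((0+8)+9))+(y*5)) -> ((((2+x)*(0+8))+((2+x)*9))+(y*5))
Apply DISTRIBUTE at LL (target: ((2+x)*(0+8))): ((((2+x)*(0+8))+((2+x)*9))+(y*5)) -> (((((2+x)*0)+((2+x)*8))+((2+x)*9))+(y*5))
Apply DISTRIBUTE at LLL (target: ((2+x)*0)): (((((2+x)*0)+((2+x)*8))+((2+x)*9))+(y*5)) -> (((((2*0)+(x*0))+((2+x)*8))+((2+x)*9))+(y*5))
Apply SIMPLIFY at LLLL (target: (2*0)): (((((2*0)+(x*0))+((2+x)*8))+((2+x)*9))+(y*5)) -> ((((0+(x*0))+((2+x)*8))+((2+x)*9))+(y*5))
Apply DISTRIBUTE at LLR (target: ((2+x)*8)): ((((0+(x*0))+((2+x)*8))+((2+x)*9))+(y*5)) -> ((((0+(x*0))+((2*8)+(x*8)))+((2+x)*9))+(y*5))
Apply SIMPLIFY at LLL (target: (0+(x*0))): ((((0+(x*0))+((2*8)+(x*8)))+((2+x)*9))+(y*5)) -> ((((x*0)+((2*8)+(x*8)))+((2+x)*9))+(y*5))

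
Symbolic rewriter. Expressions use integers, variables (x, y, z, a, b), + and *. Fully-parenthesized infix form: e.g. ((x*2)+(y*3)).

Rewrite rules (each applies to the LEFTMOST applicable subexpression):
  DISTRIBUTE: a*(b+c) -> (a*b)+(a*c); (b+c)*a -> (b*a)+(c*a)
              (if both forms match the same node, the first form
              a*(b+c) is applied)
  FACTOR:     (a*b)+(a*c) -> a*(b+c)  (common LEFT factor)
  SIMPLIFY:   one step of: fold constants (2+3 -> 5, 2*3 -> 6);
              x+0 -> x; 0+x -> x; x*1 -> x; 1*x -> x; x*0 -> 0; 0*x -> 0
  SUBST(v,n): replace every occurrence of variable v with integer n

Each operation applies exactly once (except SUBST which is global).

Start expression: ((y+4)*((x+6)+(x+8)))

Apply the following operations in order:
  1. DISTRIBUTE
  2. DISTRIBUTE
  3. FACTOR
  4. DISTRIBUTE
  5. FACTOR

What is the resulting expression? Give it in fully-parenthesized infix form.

Start: ((y+4)*((x+6)+(x+8)))
Apply DISTRIBUTE at root (target: ((y+4)*((x+6)+(x+8)))): ((y+4)*((x+6)+(x+8))) -> (((y+4)*(x+6))+((y+4)*(x+8)))
Apply DISTRIBUTE at L (target: ((y+4)*(x+6))): (((y+4)*(x+6))+((y+4)*(x+8))) -> ((((y+4)*x)+((y+4)*6))+((y+4)*(x+8)))
Apply FACTOR at L (target: (((y+4)*x)+((y+4)*6))): ((((y+4)*x)+((y+4)*6))+((y+4)*(x+8))) -> (((y+4)*(x+6))+((y+4)*(x+8)))
Apply DISTRIBUTE at L (target: ((y+4)*(x+6))): (((y+4)*(x+6))+((y+4)*(x+8))) -> ((((y+4)*x)+((y+4)*6))+((y+4)*(x+8)))
Apply FACTOR at L (target: (((y+4)*x)+((y+4)*6))): ((((y+4)*x)+((y+4)*6))+((y+4)*(x+8))) -> (((y+4)*(x+6))+((y+4)*(x+8)))

Answer: (((y+4)*(x+6))+((y+4)*(x+8)))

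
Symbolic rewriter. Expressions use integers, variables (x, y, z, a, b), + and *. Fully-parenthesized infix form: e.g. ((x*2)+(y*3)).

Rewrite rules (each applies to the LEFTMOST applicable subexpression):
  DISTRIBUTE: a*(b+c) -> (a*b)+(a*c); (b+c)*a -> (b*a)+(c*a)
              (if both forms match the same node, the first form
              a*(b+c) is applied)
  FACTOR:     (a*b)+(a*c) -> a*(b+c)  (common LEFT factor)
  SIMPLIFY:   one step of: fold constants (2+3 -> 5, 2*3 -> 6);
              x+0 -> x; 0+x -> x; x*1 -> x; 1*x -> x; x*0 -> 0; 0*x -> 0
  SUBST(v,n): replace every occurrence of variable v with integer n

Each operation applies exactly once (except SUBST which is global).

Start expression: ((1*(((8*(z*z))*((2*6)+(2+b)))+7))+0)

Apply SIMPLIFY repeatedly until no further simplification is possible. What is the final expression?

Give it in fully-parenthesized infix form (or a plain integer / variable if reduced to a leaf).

Start: ((1*(((8*(z*z))*((2*6)+(2+b)))+7))+0)
Step 1: at root: ((1*(((8*(z*z))*((2*6)+(2+b)))+7))+0) -> (1*(((8*(z*z))*((2*6)+(2+b)))+7)); overall: ((1*(((8*(z*z))*((2*6)+(2+b)))+7))+0) -> (1*(((8*(z*z))*((2*6)+(2+b)))+7))
Step 2: at root: (1*(((8*(z*z))*((2*6)+(2+b)))+7)) -> (((8*(z*z))*((2*6)+(2+b)))+7); overall: (1*(((8*(z*z))*((2*6)+(2+b)))+7)) -> (((8*(z*z))*((2*6)+(2+b)))+7)
Step 3: at LRL: (2*6) -> 12; overall: (((8*(z*z))*((2*6)+(2+b)))+7) -> (((8*(z*z))*(12+(2+b)))+7)
Fixed point: (((8*(z*z))*(12+(2+b)))+7)

Answer: (((8*(z*z))*(12+(2+b)))+7)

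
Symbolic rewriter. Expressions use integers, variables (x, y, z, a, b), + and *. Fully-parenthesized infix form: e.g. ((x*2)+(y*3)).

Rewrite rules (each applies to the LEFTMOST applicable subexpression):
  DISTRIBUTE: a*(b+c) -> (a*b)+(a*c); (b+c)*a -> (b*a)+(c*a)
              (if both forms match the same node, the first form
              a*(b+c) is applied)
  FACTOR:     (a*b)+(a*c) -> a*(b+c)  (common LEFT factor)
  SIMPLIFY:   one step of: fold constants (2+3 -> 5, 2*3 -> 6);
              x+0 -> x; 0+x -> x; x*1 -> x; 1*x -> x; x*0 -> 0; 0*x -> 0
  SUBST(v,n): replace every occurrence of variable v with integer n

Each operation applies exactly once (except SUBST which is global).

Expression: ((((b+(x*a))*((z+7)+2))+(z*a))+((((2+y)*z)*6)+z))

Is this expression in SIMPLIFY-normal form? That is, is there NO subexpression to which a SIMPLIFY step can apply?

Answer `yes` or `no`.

Expression: ((((b+(x*a))*((z+7)+2))+(z*a))+((((2+y)*z)*6)+z))
Scanning for simplifiable subexpressions (pre-order)...
  at root: ((((b+(x*a))*((z+7)+2))+(z*a))+((((2+y)*z)*6)+z)) (not simplifiable)
  at L: (((b+(x*a))*((z+7)+2))+(z*a)) (not simplifiable)
  at LL: ((b+(x*a))*((z+7)+2)) (not simplifiable)
  at LLL: (b+(x*a)) (not simplifiable)
  at LLLR: (x*a) (not simplifiable)
  at LLR: ((z+7)+2) (not simplifiable)
  at LLRL: (z+7) (not simplifiable)
  at LR: (z*a) (not simplifiable)
  at R: ((((2+y)*z)*6)+z) (not simplifiable)
  at RL: (((2+y)*z)*6) (not simplifiable)
  at RLL: ((2+y)*z) (not simplifiable)
  at RLLL: (2+y) (not simplifiable)
Result: no simplifiable subexpression found -> normal form.

Answer: yes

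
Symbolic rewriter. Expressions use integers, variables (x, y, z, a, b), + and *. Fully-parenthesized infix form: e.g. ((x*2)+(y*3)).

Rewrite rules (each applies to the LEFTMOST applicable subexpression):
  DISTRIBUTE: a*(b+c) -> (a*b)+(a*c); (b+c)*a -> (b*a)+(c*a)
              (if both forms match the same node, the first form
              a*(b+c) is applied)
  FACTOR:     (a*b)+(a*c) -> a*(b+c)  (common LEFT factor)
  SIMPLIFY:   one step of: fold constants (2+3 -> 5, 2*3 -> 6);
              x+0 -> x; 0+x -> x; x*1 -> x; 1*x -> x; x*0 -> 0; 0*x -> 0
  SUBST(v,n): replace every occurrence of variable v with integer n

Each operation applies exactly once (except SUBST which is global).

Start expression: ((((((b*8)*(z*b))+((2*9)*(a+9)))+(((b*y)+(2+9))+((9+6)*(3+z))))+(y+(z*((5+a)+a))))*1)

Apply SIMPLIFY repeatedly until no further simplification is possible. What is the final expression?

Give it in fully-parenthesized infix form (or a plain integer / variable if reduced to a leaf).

Start: ((((((b*8)*(z*b))+((2*9)*(a+9)))+(((b*y)+(2+9))+((9+6)*(3+z))))+(y+(z*((5+a)+a))))*1)
Step 1: at root: ((((((b*8)*(z*b))+((2*9)*(a+9)))+(((b*y)+(2+9))+((9+6)*(3+z))))+(y+(z*((5+a)+a))))*1) -> (((((b*8)*(z*b))+((2*9)*(a+9)))+(((b*y)+(2+9))+((9+6)*(3+z))))+(y+(z*((5+a)+a)))); overall: ((((((b*8)*(z*b))+((2*9)*(a+9)))+(((b*y)+(2+9))+((9+6)*(3+z))))+(y+(z*((5+a)+a))))*1) -> (((((b*8)*(z*b))+((2*9)*(a+9)))+(((b*y)+(2+9))+((9+6)*(3+z))))+(y+(z*((5+a)+a))))
Step 2: at LLRL: (2*9) -> 18; overall: (((((b*8)*(z*b))+((2*9)*(a+9)))+(((b*y)+(2+9))+((9+6)*(3+z))))+(y+(z*((5+a)+a)))) -> (((((b*8)*(z*b))+(18*(a+9)))+(((b*y)+(2+9))+((9+6)*(3+z))))+(y+(z*((5+a)+a))))
Step 3: at LRLR: (2+9) -> 11; overall: (((((b*8)*(z*b))+(18*(a+9)))+(((b*y)+(2+9))+((9+6)*(3+z))))+(y+(z*((5+a)+a)))) -> (((((b*8)*(z*b))+(18*(a+9)))+(((b*y)+11)+((9+6)*(3+z))))+(y+(z*((5+a)+a))))
Step 4: at LRRL: (9+6) -> 15; overall: (((((b*8)*(z*b))+(18*(a+9)))+(((b*y)+11)+((9+6)*(3+z))))+(y+(z*((5+a)+a)))) -> (((((b*8)*(z*b))+(18*(a+9)))+(((b*y)+11)+(15*(3+z))))+(y+(z*((5+a)+a))))
Fixed point: (((((b*8)*(z*b))+(18*(a+9)))+(((b*y)+11)+(15*(3+z))))+(y+(z*((5+a)+a))))

Answer: (((((b*8)*(z*b))+(18*(a+9)))+(((b*y)+11)+(15*(3+z))))+(y+(z*((5+a)+a))))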